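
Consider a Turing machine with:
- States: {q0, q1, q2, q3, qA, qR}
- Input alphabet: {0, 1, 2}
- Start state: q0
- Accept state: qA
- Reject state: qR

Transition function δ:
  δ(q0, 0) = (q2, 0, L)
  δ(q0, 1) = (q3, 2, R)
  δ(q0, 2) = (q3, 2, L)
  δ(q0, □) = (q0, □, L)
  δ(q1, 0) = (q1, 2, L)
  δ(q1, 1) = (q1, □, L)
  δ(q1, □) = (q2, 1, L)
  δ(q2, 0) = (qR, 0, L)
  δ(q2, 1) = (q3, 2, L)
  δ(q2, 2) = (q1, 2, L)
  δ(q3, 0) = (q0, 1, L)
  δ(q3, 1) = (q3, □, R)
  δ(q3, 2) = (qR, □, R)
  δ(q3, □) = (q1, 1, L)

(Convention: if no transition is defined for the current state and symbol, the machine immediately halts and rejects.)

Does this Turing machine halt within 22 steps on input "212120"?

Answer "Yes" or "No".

Execution trace:
Initial: [q0]212120
Step 1: δ(q0, 2) = (q3, 2, L) → [q3]□212120
Step 2: δ(q3, □) = (q1, 1, L) → [q1]□1212120
Step 3: δ(q1, □) = (q2, 1, L) → [q2]□11212120

No transition is defined for δ(q2, □). By convention the machine halts and rejects.
The machine halted after 3 steps (within the 22-step bound).

Answer: Yes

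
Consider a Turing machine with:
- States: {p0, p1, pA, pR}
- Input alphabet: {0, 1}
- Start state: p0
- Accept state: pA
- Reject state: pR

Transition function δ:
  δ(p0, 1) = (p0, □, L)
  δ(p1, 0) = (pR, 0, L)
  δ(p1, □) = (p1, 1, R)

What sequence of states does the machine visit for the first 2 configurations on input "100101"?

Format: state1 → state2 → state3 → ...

Execution trace:
Initial: [p0]100101
Step 1: δ(p0, 1) = (p0, □, L) → [p0]□□00101

No transition is defined for δ(p0, □). By convention the machine halts and rejects.

State sequence: p0 → p0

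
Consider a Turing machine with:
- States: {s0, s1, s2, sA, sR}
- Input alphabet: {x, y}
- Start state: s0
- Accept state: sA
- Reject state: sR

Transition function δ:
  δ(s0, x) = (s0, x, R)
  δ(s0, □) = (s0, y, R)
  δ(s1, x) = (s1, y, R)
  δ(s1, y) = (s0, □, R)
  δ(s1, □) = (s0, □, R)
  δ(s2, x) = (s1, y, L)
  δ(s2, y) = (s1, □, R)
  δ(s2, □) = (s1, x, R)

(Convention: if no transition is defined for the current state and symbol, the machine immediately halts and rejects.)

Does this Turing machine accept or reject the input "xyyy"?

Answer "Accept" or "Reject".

Execution trace:
Initial: [s0]xyyy
Step 1: δ(s0, x) = (s0, x, R) → x[s0]yyy

No transition is defined for δ(s0, y). By convention the machine halts and rejects.

Answer: Reject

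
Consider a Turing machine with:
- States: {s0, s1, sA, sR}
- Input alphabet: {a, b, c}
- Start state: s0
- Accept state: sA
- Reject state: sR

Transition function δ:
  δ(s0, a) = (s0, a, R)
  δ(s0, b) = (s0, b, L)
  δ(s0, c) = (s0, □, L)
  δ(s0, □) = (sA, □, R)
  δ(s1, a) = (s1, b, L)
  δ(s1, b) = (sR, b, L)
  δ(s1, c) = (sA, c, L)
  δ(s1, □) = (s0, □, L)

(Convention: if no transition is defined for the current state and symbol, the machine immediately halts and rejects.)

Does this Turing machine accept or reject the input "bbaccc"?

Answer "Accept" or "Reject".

Execution trace:
Initial: [s0]bbaccc
Step 1: δ(s0, b) = (s0, b, L) → [s0]□bbaccc
Step 2: δ(s0, □) = (sA, □, R) → □[sA]bbaccc

The machine reaches the accept state sA and halts.

Answer: Accept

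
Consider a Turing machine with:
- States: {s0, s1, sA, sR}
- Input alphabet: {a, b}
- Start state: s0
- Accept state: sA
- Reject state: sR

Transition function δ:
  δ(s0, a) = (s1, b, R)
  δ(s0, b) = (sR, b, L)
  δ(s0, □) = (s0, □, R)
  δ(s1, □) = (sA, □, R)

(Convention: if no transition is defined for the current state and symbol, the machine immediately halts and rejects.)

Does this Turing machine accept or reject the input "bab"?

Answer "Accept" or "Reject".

Execution trace:
Initial: [s0]bab
Step 1: δ(s0, b) = (sR, b, L) → [sR]□bab

The machine reaches the reject state sR and halts.

Answer: Reject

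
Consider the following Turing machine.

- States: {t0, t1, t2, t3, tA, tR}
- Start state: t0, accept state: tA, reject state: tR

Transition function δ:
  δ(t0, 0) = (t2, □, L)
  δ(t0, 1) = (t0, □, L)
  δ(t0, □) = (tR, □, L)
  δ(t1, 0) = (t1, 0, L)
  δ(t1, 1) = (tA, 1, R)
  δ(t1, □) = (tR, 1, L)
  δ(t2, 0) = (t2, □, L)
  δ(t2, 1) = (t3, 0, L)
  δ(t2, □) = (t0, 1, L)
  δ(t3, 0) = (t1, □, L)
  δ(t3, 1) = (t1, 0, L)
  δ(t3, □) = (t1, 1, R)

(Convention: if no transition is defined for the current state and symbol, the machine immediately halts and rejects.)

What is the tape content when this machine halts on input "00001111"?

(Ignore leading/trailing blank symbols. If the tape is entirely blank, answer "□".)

Execution trace:
Initial: [t0]00001111
Step 1: δ(t0, 0) = (t2, □, L) → [t2]□□0001111
Step 2: δ(t2, □) = (t0, 1, L) → [t0]□1□0001111
Step 3: δ(t0, □) = (tR, □, L) → [tR]□□1□0001111

The machine reaches the reject state tR and halts.

Final tape (ignoring leading/trailing blanks): 1□0001111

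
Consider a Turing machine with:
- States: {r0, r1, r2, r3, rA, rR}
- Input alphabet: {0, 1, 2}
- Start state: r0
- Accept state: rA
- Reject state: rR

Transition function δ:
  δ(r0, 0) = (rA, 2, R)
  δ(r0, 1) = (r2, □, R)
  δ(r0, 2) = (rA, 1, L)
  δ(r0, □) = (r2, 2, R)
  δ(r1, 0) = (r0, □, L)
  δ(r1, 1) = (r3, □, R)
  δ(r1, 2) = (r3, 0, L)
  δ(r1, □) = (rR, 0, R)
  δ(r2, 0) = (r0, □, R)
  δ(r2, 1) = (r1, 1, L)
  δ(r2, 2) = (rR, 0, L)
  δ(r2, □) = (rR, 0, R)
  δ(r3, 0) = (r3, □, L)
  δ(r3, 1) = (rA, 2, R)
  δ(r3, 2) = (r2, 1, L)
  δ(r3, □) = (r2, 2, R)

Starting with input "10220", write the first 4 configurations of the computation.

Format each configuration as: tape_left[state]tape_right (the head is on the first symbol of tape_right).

Transitions applied:
Step 1: δ(r0, 1) = (r2, □, R)
Step 2: δ(r2, 0) = (r0, □, R)
Step 3: δ(r0, 2) = (rA, 1, L)

The first 4 configurations are:
[r0]10220 ⊢ □[r2]0220 ⊢ □□[r0]220 ⊢ □[rA]□120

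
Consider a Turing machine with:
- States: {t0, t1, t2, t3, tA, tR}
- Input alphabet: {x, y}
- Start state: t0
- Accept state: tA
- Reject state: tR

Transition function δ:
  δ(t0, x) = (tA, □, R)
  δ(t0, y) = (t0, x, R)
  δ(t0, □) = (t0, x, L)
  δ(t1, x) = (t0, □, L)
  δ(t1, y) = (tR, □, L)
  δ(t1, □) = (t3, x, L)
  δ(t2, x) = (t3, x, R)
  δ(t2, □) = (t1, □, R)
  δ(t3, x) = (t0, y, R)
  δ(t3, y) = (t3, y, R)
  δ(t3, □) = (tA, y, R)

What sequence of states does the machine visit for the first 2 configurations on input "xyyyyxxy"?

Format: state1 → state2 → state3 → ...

Execution trace:
Initial: [t0]xyyyyxxy
Step 1: δ(t0, x) = (tA, □, R) → □[tA]yyyyxxy

The machine reaches the accept state tA and halts.

State sequence: t0 → tA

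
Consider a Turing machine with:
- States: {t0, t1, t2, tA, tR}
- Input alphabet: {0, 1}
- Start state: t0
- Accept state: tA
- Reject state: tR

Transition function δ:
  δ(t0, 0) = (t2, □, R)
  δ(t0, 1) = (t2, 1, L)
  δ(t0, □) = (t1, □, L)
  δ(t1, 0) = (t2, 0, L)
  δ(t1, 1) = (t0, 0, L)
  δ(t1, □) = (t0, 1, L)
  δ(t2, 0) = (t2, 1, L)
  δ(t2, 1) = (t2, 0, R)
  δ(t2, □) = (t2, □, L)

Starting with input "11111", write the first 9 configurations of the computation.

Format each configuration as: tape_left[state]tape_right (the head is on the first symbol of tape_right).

Transitions applied:
Step 1: δ(t0, 1) = (t2, 1, L)
Step 2: δ(t2, □) = (t2, □, L)
Step 3: δ(t2, □) = (t2, □, L)
Step 4: δ(t2, □) = (t2, □, L)
Step 5: δ(t2, □) = (t2, □, L)
Step 6: δ(t2, □) = (t2, □, L)
Step 7: δ(t2, □) = (t2, □, L)
Step 8: δ(t2, □) = (t2, □, L)

The first 9 configurations are:
[t0]11111 ⊢ [t2]□11111 ⊢ [t2]□□11111 ⊢ [t2]□□□11111 ⊢ [t2]□□□□11111 ⊢ [t2]□□□□□11111 ⊢ [t2]□□□□□□11111 ⊢ [t2]□□□□□□□11111 ⊢ [t2]□□□□□□□□11111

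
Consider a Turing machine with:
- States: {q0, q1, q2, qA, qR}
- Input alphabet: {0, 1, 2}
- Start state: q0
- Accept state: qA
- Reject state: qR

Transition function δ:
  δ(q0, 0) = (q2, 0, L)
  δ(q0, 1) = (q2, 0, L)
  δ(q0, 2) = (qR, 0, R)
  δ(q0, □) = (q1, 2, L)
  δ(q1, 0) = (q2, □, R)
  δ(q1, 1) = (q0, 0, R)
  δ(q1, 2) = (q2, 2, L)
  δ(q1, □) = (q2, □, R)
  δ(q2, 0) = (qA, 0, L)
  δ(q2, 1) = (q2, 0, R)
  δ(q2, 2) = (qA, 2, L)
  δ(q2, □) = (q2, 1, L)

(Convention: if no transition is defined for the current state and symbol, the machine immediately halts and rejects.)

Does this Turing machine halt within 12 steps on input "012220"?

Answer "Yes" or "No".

Execution trace:
Initial: [q0]012220
Step 1: δ(q0, 0) = (q2, 0, L) → [q2]□012220
Step 2: δ(q2, □) = (q2, 1, L) → [q2]□1012220
Step 3: δ(q2, □) = (q2, 1, L) → [q2]□11012220
Step 4: δ(q2, □) = (q2, 1, L) → [q2]□111012220
Step 5: δ(q2, □) = (q2, 1, L) → [q2]□1111012220
Step 6: δ(q2, □) = (q2, 1, L) → [q2]□11111012220
Step 7: δ(q2, □) = (q2, 1, L) → [q2]□111111012220
Step 8: δ(q2, □) = (q2, 1, L) → [q2]□1111111012220
Step 9: δ(q2, □) = (q2, 1, L) → [q2]□11111111012220
Step 10: δ(q2, □) = (q2, 1, L) → [q2]□111111111012220
Step 11: δ(q2, □) = (q2, 1, L) → [q2]□1111111111012220
Step 12: δ(q2, □) = (q2, 1, L) → [q2]□11111111111012220

The machine has not reached a halting state after 12 steps.
The machine did not halt within the 12-step bound.

Answer: No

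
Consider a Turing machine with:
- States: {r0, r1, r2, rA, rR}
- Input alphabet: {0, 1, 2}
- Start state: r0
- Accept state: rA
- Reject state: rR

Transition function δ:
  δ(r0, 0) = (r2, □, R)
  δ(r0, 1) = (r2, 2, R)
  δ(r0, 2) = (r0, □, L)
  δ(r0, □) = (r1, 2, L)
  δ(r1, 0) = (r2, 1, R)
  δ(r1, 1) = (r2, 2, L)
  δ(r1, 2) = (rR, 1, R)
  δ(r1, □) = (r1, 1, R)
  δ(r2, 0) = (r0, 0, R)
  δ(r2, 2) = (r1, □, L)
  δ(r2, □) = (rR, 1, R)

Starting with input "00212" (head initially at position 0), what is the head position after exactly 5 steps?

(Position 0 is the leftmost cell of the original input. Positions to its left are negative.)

Execution trace (head position shown):
Step 0: [r0]00212  (head at position 0)
Step 1: move right → □[r2]0212  (head at position 1)
Step 2: move right → □0[r0]212  (head at position 2)
Step 3: move left → □[r0]0□12  (head at position 1)
Step 4: move right → □□[r2]□12  (head at position 2)
Step 5: move right → □□1[rR]12  (head at position 3)

After 5 steps, the head is at position 3.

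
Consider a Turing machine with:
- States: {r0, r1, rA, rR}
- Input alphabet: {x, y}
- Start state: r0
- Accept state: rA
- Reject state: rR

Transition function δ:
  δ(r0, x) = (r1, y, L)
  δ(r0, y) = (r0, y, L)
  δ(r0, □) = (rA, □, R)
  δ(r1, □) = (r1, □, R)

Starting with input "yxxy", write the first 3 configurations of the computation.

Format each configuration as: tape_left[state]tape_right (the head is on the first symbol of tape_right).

Transitions applied:
Step 1: δ(r0, y) = (r0, y, L)
Step 2: δ(r0, □) = (rA, □, R)

The first 3 configurations are:
[r0]yxxy ⊢ [r0]□yxxy ⊢ □[rA]yxxy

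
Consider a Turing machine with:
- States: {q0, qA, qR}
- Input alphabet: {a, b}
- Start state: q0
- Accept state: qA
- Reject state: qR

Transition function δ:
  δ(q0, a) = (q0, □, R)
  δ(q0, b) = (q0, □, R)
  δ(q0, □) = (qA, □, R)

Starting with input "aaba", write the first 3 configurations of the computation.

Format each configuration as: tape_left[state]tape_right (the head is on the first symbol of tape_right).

Transitions applied:
Step 1: δ(q0, a) = (q0, □, R)
Step 2: δ(q0, a) = (q0, □, R)

The first 3 configurations are:
[q0]aaba ⊢ □[q0]aba ⊢ □□[q0]ba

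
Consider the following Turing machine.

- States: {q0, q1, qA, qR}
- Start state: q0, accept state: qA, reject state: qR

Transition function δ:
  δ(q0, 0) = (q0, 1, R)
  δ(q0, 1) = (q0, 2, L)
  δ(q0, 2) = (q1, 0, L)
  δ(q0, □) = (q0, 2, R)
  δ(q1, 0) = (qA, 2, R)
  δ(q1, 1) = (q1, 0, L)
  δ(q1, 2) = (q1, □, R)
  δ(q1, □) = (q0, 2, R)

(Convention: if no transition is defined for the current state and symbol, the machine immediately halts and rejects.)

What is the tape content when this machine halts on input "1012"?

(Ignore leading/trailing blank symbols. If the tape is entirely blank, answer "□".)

Execution trace:
Initial: [q0]1012
Step 1: δ(q0, 1) = (q0, 2, L) → [q0]□2012
Step 2: δ(q0, □) = (q0, 2, R) → 2[q0]2012
Step 3: δ(q0, 2) = (q1, 0, L) → [q1]20012
Step 4: δ(q1, 2) = (q1, □, R) → □[q1]0012
Step 5: δ(q1, 0) = (qA, 2, R) → □2[qA]012

The machine reaches the accept state qA and halts.

Final tape (ignoring leading/trailing blanks): 2012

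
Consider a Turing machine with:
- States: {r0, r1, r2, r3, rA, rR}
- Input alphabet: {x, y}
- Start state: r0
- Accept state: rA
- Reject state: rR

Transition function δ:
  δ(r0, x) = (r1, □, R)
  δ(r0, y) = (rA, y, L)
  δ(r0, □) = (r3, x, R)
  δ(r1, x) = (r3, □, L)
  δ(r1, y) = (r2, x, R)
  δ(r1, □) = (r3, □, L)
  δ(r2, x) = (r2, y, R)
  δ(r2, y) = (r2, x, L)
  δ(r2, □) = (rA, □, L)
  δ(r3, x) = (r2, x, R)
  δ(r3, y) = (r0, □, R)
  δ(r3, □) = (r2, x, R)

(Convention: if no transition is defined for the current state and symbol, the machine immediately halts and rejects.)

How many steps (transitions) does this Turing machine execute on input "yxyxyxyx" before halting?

Execution trace:
Initial: [r0]yxyxyxyx
Step 1: δ(r0, y) = (rA, y, L) → [rA]□yxyxyxyx

The machine reaches the accept state rA and halts.

The machine executed 1 step before halting.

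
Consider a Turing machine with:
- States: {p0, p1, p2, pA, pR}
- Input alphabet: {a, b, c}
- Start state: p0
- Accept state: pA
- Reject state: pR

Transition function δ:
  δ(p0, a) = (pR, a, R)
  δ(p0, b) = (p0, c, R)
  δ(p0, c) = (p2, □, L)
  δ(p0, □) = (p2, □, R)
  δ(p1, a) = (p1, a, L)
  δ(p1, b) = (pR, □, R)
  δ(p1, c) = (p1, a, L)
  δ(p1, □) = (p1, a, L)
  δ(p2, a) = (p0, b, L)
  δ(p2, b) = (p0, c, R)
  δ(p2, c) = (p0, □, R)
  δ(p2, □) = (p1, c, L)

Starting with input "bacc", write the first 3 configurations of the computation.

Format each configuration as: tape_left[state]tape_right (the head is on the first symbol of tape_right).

Transitions applied:
Step 1: δ(p0, b) = (p0, c, R)
Step 2: δ(p0, a) = (pR, a, R)

The first 3 configurations are:
[p0]bacc ⊢ c[p0]acc ⊢ ca[pR]cc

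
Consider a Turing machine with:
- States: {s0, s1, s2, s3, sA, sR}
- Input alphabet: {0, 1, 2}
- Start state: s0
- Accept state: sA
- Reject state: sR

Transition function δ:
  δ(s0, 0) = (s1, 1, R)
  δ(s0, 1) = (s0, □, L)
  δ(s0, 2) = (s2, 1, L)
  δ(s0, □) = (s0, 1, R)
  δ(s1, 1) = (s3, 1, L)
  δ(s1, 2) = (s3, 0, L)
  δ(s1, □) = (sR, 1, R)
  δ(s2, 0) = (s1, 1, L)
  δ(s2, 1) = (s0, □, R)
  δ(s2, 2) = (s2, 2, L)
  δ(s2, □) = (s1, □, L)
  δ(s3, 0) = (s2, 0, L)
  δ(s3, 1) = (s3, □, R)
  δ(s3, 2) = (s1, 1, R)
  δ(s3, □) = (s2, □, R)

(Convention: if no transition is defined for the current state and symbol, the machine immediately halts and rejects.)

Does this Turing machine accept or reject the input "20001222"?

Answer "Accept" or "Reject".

Execution trace:
Initial: [s0]20001222
Step 1: δ(s0, 2) = (s2, 1, L) → [s2]□10001222
Step 2: δ(s2, □) = (s1, □, L) → [s1]□□10001222
Step 3: δ(s1, □) = (sR, 1, R) → 1[sR]□10001222

The machine reaches the reject state sR and halts.

Answer: Reject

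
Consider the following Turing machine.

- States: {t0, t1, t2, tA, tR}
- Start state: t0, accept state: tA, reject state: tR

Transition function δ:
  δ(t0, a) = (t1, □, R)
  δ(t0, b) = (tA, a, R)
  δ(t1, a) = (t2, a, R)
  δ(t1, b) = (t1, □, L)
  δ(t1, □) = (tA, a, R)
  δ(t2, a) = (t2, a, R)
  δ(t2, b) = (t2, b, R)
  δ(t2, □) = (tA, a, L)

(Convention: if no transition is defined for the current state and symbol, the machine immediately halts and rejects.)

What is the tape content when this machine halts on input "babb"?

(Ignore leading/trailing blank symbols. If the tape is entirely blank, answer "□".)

Execution trace:
Initial: [t0]babb
Step 1: δ(t0, b) = (tA, a, R) → a[tA]abb

The machine reaches the accept state tA and halts.

Final tape (ignoring leading/trailing blanks): aabb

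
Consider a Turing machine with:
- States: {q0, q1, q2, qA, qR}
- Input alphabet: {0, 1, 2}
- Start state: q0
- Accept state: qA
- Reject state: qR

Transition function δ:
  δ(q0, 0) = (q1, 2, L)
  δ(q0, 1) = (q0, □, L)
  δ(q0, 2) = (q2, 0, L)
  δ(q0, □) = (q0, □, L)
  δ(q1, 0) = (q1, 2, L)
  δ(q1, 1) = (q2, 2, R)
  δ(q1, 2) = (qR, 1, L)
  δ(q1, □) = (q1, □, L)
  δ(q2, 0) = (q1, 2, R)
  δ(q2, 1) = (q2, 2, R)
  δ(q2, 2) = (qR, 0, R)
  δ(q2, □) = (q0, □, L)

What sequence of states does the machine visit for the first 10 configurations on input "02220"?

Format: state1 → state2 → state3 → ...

Execution trace:
Initial: [q0]02220
Step 1: δ(q0, 0) = (q1, 2, L) → [q1]□22220
Step 2: δ(q1, □) = (q1, □, L) → [q1]□□22220
Step 3: δ(q1, □) = (q1, □, L) → [q1]□□□22220
Step 4: δ(q1, □) = (q1, □, L) → [q1]□□□□22220
Step 5: δ(q1, □) = (q1, □, L) → [q1]□□□□□22220
Step 6: δ(q1, □) = (q1, □, L) → [q1]□□□□□□22220
Step 7: δ(q1, □) = (q1, □, L) → [q1]□□□□□□□22220
Step 8: δ(q1, □) = (q1, □, L) → [q1]□□□□□□□□22220
Step 9: δ(q1, □) = (q1, □, L) → [q1]□□□□□□□□□22220

State sequence: q0 → q1 → q1 → q1 → q1 → q1 → q1 → q1 → q1 → q1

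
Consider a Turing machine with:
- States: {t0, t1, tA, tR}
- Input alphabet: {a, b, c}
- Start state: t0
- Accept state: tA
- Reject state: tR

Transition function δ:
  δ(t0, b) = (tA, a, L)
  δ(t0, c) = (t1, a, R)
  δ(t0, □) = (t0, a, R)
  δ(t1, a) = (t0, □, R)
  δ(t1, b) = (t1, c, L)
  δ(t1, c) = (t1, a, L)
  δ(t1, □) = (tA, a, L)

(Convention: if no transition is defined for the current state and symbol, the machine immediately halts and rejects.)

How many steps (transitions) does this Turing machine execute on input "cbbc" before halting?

Execution trace:
Initial: [t0]cbbc
Step 1: δ(t0, c) = (t1, a, R) → a[t1]bbc
Step 2: δ(t1, b) = (t1, c, L) → [t1]acbc
Step 3: δ(t1, a) = (t0, □, R) → □[t0]cbc
Step 4: δ(t0, c) = (t1, a, R) → □a[t1]bc
Step 5: δ(t1, b) = (t1, c, L) → □[t1]acc
Step 6: δ(t1, a) = (t0, □, R) → □□[t0]cc
Step 7: δ(t0, c) = (t1, a, R) → □□a[t1]c
Step 8: δ(t1, c) = (t1, a, L) → □□[t1]aa
Step 9: δ(t1, a) = (t0, □, R) → □□□[t0]a

No transition is defined for δ(t0, a). By convention the machine halts and rejects.

The machine executed 9 steps before halting.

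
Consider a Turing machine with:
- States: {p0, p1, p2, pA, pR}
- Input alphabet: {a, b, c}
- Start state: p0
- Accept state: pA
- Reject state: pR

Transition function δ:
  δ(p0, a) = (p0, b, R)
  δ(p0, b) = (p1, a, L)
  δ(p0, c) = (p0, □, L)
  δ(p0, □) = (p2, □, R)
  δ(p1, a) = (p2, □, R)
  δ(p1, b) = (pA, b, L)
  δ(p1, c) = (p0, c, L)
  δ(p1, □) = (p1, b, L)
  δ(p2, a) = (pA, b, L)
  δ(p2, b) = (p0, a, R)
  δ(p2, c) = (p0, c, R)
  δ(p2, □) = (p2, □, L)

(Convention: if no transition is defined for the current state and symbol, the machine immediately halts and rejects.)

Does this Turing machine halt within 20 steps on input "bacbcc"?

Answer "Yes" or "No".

Execution trace:
Initial: [p0]bacbcc
Step 1: δ(p0, b) = (p1, a, L) → [p1]□aacbcc
Step 2: δ(p1, □) = (p1, b, L) → [p1]□baacbcc
Step 3: δ(p1, □) = (p1, b, L) → [p1]□bbaacbcc
Step 4: δ(p1, □) = (p1, b, L) → [p1]□bbbaacbcc
Step 5: δ(p1, □) = (p1, b, L) → [p1]□bbbbaacbcc
Step 6: δ(p1, □) = (p1, b, L) → [p1]□bbbbbaacbcc
Step 7: δ(p1, □) = (p1, b, L) → [p1]□bbbbbbaacbcc
Step 8: δ(p1, □) = (p1, b, L) → [p1]□bbbbbbbaacbcc
Step 9: δ(p1, □) = (p1, b, L) → [p1]□bbbbbbbbaacbcc
Step 10: δ(p1, □) = (p1, b, L) → [p1]□bbbbbbbbbaacbcc
Step 11: δ(p1, □) = (p1, b, L) → [p1]□bbbbbbbbbbaacbcc
Step 12: δ(p1, □) = (p1, b, L) → [p1]□bbbbbbbbbbbaacbcc
Step 13: δ(p1, □) = (p1, b, L) → [p1]□bbbbbbbbbbbbaacbcc
Step 14: δ(p1, □) = (p1, b, L) → [p1]□bbbbbbbbbbbbbaacbcc
Step 15: δ(p1, □) = (p1, b, L) → [p1]□bbbbbbbbbbbbbbaacbcc
Step 16: δ(p1, □) = (p1, b, L) → [p1]□bbbbbbbbbbbbbbbaacbcc
Step 17: δ(p1, □) = (p1, b, L) → [p1]□bbbbbbbbbbbbbbbbaacbcc
Step 18: δ(p1, □) = (p1, b, L) → [p1]□bbbbbbbbbbbbbbbbbaacbcc
Step 19: δ(p1, □) = (p1, b, L) → [p1]□bbbbbbbbbbbbbbbbbbaacbcc
Step 20: δ(p1, □) = (p1, b, L) → [p1]□bbbbbbbbbbbbbbbbbbbaacbcc

The machine has not reached a halting state after 20 steps.
The machine did not halt within the 20-step bound.

Answer: No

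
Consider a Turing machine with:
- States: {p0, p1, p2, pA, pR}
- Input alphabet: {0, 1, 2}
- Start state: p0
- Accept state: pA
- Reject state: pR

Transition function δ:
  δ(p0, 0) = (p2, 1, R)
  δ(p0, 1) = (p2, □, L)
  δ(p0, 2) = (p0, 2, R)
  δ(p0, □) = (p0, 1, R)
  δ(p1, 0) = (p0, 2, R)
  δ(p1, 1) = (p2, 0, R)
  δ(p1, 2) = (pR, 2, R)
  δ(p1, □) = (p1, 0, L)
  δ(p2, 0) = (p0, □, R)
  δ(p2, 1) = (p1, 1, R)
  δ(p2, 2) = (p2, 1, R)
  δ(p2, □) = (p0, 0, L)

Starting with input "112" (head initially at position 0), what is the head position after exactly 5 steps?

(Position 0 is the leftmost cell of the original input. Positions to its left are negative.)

Execution trace (head position shown):
Step 0: [p0]112  (head at position 0)
Step 1: move left → [p2]□□12  (head at position -1)
Step 2: move left → [p0]□0□12  (head at position -2)
Step 3: move right → 1[p0]0□12  (head at position -1)
Step 4: move right → 11[p2]□12  (head at position 0)
Step 5: move left → 1[p0]1012  (head at position -1)

After 5 steps, the head is at position -1.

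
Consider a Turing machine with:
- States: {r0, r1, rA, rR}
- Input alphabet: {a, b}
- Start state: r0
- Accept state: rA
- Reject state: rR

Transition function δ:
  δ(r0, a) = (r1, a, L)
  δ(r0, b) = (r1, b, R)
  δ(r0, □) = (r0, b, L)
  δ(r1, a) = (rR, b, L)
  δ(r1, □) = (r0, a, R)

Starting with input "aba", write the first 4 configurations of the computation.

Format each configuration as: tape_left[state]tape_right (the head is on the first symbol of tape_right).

Transitions applied:
Step 1: δ(r0, a) = (r1, a, L)
Step 2: δ(r1, □) = (r0, a, R)
Step 3: δ(r0, a) = (r1, a, L)

The first 4 configurations are:
[r0]aba ⊢ [r1]□aba ⊢ a[r0]aba ⊢ [r1]aaba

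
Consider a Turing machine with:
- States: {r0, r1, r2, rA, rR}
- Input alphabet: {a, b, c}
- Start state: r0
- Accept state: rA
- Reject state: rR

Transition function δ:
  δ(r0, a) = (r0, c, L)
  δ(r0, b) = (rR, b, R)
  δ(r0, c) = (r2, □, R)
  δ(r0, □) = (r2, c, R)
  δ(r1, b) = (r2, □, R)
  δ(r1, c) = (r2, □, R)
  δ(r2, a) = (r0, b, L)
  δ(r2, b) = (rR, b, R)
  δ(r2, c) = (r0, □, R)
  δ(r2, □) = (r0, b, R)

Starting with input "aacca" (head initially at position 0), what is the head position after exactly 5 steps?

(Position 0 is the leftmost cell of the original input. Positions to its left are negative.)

Execution trace (head position shown):
Step 0: [r0]aacca  (head at position 0)
Step 1: move left → [r0]□cacca  (head at position -1)
Step 2: move right → c[r2]cacca  (head at position 0)
Step 3: move right → c□[r0]acca  (head at position 1)
Step 4: move left → c[r0]□ccca  (head at position 0)
Step 5: move right → cc[r2]ccca  (head at position 1)

After 5 steps, the head is at position 1.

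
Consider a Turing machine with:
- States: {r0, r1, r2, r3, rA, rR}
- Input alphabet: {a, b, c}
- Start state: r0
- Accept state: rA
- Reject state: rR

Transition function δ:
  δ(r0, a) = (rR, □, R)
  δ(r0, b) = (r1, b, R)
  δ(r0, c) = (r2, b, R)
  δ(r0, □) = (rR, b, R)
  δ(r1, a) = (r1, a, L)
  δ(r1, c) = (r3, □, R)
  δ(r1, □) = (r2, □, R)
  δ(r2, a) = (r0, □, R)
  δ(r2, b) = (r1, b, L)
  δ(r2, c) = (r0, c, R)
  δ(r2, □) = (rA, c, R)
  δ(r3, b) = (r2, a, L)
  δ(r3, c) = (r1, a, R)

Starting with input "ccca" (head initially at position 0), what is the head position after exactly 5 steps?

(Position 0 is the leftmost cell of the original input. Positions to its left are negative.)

Execution trace (head position shown):
Step 0: [r0]ccca  (head at position 0)
Step 1: move right → b[r2]cca  (head at position 1)
Step 2: move right → bc[r0]ca  (head at position 2)
Step 3: move right → bcb[r2]a  (head at position 3)
Step 4: move right → bcb□[r0]□  (head at position 4)
Step 5: move right → bcb□b[rR]□  (head at position 5)

After 5 steps, the head is at position 5.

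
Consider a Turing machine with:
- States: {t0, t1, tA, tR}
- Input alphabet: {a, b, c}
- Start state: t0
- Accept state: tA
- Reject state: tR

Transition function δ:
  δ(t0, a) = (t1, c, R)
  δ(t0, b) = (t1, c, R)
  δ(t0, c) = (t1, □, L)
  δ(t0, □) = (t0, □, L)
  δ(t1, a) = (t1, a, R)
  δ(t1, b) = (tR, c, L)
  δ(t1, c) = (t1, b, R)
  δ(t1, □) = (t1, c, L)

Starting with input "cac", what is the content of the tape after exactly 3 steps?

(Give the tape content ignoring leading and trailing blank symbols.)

Execution trace:
Initial: [t0]cac
Step 1: δ(t0, c) = (t1, □, L) → [t1]□□ac
Step 2: δ(t1, □) = (t1, c, L) → [t1]□c□ac
Step 3: δ(t1, □) = (t1, c, L) → [t1]□cc□ac

After 3 steps, the tape (ignoring leading/trailing blanks) is: cc□ac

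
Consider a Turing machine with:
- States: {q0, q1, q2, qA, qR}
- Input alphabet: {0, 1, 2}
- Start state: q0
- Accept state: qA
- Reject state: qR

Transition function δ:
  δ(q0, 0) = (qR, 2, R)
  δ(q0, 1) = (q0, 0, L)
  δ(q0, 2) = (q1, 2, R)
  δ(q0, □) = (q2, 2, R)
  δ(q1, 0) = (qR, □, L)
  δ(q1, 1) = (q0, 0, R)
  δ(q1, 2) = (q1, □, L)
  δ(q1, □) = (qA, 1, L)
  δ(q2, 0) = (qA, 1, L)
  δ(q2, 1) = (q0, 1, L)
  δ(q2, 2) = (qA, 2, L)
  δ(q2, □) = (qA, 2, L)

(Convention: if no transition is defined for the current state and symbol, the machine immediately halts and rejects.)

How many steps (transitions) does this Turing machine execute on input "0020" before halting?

Execution trace:
Initial: [q0]0020
Step 1: δ(q0, 0) = (qR, 2, R) → 2[qR]020

The machine reaches the reject state qR and halts.

The machine executed 1 step before halting.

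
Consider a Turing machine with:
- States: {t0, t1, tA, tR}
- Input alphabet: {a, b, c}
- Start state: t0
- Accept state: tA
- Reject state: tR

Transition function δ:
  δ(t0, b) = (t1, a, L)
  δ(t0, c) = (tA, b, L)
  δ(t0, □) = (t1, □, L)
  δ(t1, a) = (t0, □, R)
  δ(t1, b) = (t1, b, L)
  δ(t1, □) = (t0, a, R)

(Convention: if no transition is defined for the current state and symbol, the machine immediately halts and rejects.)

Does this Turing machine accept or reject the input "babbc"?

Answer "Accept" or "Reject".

Execution trace:
Initial: [t0]babbc
Step 1: δ(t0, b) = (t1, a, L) → [t1]□aabbc
Step 2: δ(t1, □) = (t0, a, R) → a[t0]aabbc

No transition is defined for δ(t0, a). By convention the machine halts and rejects.

Answer: Reject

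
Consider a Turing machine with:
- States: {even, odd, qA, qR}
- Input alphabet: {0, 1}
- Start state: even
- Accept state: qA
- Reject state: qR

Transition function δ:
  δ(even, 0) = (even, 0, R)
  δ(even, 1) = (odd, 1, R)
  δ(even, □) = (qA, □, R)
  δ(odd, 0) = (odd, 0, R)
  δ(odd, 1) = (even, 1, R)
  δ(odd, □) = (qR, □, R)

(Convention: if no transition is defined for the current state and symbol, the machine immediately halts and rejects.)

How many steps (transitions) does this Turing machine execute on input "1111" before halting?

Execution trace:
Initial: [even]1111
Step 1: δ(even, 1) = (odd, 1, R) → 1[odd]111
Step 2: δ(odd, 1) = (even, 1, R) → 11[even]11
Step 3: δ(even, 1) = (odd, 1, R) → 111[odd]1
Step 4: δ(odd, 1) = (even, 1, R) → 1111[even]□
Step 5: δ(even, □) = (qA, □, R) → 1111□[qA]□

The machine reaches the accept state qA and halts.

The machine executed 5 steps before halting.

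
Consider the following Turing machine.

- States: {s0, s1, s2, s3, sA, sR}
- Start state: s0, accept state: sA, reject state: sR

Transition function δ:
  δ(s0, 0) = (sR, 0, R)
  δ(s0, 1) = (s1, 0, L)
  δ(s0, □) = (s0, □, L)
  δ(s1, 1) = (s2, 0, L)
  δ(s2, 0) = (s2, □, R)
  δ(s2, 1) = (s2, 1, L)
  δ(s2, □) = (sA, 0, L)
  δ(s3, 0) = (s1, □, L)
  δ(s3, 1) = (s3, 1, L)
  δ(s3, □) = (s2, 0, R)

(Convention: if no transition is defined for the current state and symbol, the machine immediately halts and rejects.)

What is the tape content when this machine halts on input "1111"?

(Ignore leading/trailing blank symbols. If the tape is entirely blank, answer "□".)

Execution trace:
Initial: [s0]1111
Step 1: δ(s0, 1) = (s1, 0, L) → [s1]□0111

No transition is defined for δ(s1, □). By convention the machine halts and rejects.

Final tape (ignoring leading/trailing blanks): 0111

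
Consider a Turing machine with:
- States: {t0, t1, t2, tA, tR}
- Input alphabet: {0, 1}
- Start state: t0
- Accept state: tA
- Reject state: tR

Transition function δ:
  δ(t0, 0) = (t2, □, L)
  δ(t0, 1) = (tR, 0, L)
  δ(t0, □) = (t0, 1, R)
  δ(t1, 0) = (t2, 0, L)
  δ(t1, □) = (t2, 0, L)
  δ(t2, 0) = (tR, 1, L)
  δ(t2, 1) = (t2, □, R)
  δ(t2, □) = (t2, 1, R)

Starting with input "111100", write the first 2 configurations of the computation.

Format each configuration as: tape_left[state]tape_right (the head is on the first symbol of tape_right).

Transitions applied:
Step 1: δ(t0, 1) = (tR, 0, L)

The first 2 configurations are:
[t0]111100 ⊢ [tR]□011100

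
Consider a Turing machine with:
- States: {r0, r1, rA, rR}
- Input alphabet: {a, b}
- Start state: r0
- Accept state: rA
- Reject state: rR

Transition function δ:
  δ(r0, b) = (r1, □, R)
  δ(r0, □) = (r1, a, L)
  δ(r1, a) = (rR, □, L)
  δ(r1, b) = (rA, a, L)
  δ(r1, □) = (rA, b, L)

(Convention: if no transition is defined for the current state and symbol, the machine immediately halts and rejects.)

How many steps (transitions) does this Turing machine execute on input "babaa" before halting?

Execution trace:
Initial: [r0]babaa
Step 1: δ(r0, b) = (r1, □, R) → □[r1]abaa
Step 2: δ(r1, a) = (rR, □, L) → [rR]□□baa

The machine reaches the reject state rR and halts.

The machine executed 2 steps before halting.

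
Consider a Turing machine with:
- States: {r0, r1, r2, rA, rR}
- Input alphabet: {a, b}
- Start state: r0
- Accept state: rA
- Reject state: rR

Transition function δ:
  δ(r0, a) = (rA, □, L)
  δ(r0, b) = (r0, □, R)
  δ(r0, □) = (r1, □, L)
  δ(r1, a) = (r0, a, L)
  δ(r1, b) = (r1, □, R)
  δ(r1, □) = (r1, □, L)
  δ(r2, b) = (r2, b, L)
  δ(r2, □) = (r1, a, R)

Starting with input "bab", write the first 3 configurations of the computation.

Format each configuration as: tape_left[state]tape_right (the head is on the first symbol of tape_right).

Transitions applied:
Step 1: δ(r0, b) = (r0, □, R)
Step 2: δ(r0, a) = (rA, □, L)

The first 3 configurations are:
[r0]bab ⊢ □[r0]ab ⊢ [rA]□□b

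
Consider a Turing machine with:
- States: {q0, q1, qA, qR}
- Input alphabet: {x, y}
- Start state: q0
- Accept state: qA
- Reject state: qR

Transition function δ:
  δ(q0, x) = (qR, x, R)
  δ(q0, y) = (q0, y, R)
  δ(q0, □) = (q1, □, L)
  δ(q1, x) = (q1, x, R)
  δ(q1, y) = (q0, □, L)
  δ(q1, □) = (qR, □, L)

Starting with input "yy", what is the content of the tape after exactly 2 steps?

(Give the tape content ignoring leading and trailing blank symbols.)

Execution trace:
Initial: [q0]yy
Step 1: δ(q0, y) = (q0, y, R) → y[q0]y
Step 2: δ(q0, y) = (q0, y, R) → yy[q0]□

After 2 steps, the tape (ignoring leading/trailing blanks) is: yy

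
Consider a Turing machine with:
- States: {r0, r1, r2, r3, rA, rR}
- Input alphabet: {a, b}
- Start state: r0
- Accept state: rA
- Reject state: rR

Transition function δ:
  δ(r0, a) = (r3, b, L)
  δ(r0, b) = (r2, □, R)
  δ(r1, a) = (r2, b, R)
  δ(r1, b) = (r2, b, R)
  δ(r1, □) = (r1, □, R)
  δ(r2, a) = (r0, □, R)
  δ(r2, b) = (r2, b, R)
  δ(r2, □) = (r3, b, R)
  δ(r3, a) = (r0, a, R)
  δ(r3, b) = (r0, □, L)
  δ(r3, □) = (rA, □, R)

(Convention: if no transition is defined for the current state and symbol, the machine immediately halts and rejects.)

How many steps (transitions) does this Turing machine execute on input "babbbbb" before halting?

Execution trace:
Initial: [r0]babbbbb
Step 1: δ(r0, b) = (r2, □, R) → □[r2]abbbbb
Step 2: δ(r2, a) = (r0, □, R) → □□[r0]bbbbb
Step 3: δ(r0, b) = (r2, □, R) → □□□[r2]bbbb
Step 4: δ(r2, b) = (r2, b, R) → □□□b[r2]bbb
Step 5: δ(r2, b) = (r2, b, R) → □□□bb[r2]bb
Step 6: δ(r2, b) = (r2, b, R) → □□□bbb[r2]b
Step 7: δ(r2, b) = (r2, b, R) → □□□bbbb[r2]□
Step 8: δ(r2, □) = (r3, b, R) → □□□bbbbb[r3]□
Step 9: δ(r3, □) = (rA, □, R) → □□□bbbbb□[rA]□

The machine reaches the accept state rA and halts.

The machine executed 9 steps before halting.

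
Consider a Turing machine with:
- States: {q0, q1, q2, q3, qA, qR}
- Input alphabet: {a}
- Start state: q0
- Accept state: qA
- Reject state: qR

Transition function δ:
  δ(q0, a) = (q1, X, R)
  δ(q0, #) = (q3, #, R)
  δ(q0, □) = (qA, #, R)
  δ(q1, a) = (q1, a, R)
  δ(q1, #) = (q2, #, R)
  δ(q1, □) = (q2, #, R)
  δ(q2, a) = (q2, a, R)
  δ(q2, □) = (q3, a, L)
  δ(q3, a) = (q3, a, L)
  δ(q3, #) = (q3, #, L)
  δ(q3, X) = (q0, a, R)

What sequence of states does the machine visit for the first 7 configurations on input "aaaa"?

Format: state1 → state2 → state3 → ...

Execution trace:
Initial: [q0]aaaa
Step 1: δ(q0, a) = (q1, X, R) → X[q1]aaa
Step 2: δ(q1, a) = (q1, a, R) → Xa[q1]aa
Step 3: δ(q1, a) = (q1, a, R) → Xaa[q1]a
Step 4: δ(q1, a) = (q1, a, R) → Xaaa[q1]□
Step 5: δ(q1, □) = (q2, #, R) → Xaaa#[q2]□
Step 6: δ(q2, □) = (q3, a, L) → Xaaa[q3]#a

State sequence: q0 → q1 → q1 → q1 → q1 → q2 → q3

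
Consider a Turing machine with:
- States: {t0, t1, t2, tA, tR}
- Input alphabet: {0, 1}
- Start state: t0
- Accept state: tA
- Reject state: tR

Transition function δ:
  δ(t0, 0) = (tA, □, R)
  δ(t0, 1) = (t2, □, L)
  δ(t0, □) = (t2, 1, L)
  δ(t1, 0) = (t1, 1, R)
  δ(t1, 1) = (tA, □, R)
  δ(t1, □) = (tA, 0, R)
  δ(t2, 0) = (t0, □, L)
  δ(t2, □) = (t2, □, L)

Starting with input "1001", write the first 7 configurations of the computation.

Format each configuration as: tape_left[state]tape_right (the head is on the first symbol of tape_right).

Transitions applied:
Step 1: δ(t0, 1) = (t2, □, L)
Step 2: δ(t2, □) = (t2, □, L)
Step 3: δ(t2, □) = (t2, □, L)
Step 4: δ(t2, □) = (t2, □, L)
Step 5: δ(t2, □) = (t2, □, L)
Step 6: δ(t2, □) = (t2, □, L)

The first 7 configurations are:
[t0]1001 ⊢ [t2]□□001 ⊢ [t2]□□□001 ⊢ [t2]□□□□001 ⊢ [t2]□□□□□001 ⊢ [t2]□□□□□□001 ⊢ [t2]□□□□□□□001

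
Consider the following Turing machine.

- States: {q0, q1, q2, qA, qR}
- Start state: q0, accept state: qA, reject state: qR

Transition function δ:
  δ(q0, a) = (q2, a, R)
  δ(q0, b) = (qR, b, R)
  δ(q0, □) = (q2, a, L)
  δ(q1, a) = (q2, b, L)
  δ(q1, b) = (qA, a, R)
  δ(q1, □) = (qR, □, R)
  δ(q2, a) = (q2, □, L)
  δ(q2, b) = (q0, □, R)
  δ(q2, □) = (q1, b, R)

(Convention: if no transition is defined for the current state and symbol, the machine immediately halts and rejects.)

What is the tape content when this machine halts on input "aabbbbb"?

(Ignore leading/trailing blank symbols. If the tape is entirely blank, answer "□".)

Execution trace:
Initial: [q0]aabbbbb
Step 1: δ(q0, a) = (q2, a, R) → a[q2]abbbbb
Step 2: δ(q2, a) = (q2, □, L) → [q2]a□bbbbb
Step 3: δ(q2, a) = (q2, □, L) → [q2]□□□bbbbb
Step 4: δ(q2, □) = (q1, b, R) → b[q1]□□bbbbb
Step 5: δ(q1, □) = (qR, □, R) → b□[qR]□bbbbb

The machine reaches the reject state qR and halts.

Final tape (ignoring leading/trailing blanks): b□□bbbbb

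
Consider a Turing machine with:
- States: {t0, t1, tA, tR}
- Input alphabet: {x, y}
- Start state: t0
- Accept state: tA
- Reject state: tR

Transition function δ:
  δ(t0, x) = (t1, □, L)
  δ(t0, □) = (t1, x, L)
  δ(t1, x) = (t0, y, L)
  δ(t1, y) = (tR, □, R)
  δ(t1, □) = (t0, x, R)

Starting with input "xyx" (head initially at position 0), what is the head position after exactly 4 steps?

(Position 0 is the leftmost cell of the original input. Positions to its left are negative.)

Execution trace (head position shown):
Step 0: [t0]xyx  (head at position 0)
Step 1: move left → [t1]□□yx  (head at position -1)
Step 2: move right → x[t0]□yx  (head at position 0)
Step 3: move left → [t1]xxyx  (head at position -1)
Step 4: move left → [t0]□yxyx  (head at position -2)

After 4 steps, the head is at position -2.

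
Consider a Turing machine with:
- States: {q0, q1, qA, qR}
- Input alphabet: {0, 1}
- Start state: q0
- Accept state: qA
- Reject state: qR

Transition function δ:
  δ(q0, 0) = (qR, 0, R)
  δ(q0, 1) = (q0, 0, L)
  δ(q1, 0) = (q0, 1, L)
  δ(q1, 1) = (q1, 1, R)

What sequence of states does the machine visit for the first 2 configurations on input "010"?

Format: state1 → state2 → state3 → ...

Execution trace:
Initial: [q0]010
Step 1: δ(q0, 0) = (qR, 0, R) → 0[qR]10

The machine reaches the reject state qR and halts.

State sequence: q0 → qR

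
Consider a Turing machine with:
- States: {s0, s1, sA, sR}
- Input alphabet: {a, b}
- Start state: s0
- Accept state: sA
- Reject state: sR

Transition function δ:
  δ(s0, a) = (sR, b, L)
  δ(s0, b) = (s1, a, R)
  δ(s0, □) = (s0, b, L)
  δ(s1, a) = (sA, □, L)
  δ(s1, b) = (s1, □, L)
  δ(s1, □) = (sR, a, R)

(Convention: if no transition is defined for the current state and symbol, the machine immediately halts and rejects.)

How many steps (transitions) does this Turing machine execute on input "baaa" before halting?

Execution trace:
Initial: [s0]baaa
Step 1: δ(s0, b) = (s1, a, R) → a[s1]aaa
Step 2: δ(s1, a) = (sA, □, L) → [sA]a□aa

The machine reaches the accept state sA and halts.

The machine executed 2 steps before halting.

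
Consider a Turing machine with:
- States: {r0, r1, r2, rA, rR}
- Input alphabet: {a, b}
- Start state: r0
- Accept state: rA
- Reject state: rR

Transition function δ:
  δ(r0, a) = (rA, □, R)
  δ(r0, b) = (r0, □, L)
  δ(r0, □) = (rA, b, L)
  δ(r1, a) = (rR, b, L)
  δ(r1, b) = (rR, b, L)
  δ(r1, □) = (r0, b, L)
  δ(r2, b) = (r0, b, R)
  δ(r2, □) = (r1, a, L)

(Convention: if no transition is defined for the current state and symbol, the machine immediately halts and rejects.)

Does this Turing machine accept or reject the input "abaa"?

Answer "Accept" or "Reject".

Execution trace:
Initial: [r0]abaa
Step 1: δ(r0, a) = (rA, □, R) → □[rA]baa

The machine reaches the accept state rA and halts.

Answer: Accept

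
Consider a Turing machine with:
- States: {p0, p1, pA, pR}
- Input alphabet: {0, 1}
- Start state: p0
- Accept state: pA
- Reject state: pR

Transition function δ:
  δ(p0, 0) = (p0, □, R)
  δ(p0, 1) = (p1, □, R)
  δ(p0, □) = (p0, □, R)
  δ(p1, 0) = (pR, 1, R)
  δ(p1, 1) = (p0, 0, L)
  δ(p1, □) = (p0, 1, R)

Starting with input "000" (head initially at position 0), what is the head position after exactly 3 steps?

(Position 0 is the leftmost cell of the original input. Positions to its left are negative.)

Execution trace (head position shown):
Step 0: [p0]000  (head at position 0)
Step 1: move right → □[p0]00  (head at position 1)
Step 2: move right → □□[p0]0  (head at position 2)
Step 3: move right → □□□[p0]□  (head at position 3)

After 3 steps, the head is at position 3.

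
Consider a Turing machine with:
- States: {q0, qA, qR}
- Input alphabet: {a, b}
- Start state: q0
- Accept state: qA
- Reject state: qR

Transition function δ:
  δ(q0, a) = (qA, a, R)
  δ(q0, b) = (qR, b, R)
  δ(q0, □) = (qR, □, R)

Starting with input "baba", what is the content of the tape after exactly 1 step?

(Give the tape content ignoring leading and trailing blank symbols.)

Execution trace:
Initial: [q0]baba
Step 1: δ(q0, b) = (qR, b, R) → b[qR]aba

The machine reaches the reject state qR and halts.

After 1 step, the tape (ignoring leading/trailing blanks) is: baba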